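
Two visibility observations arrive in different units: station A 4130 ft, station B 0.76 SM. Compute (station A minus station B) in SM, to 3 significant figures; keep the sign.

station A: 4130 ft = 0.782197 SM.
Difference: 0.782197 − 0.760000 = 0.0222 SM.

0.0222 SM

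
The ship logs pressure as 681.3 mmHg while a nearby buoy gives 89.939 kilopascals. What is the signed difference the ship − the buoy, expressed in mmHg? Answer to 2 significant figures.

6.7 mmHg

the buoy: 89.939 kPa = 674.598 mmHg.
Difference: 681.300 − 674.598 = 6.7 mmHg.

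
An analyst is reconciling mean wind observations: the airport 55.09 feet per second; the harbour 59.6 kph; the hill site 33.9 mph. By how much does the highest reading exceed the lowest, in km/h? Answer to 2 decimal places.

5.89 km/h

the airport: 55.09 ft/s = 60.4492 km/h.
the hill site: 33.9 mph = 54.5568 km/h.
Spread: 60.4492 − 54.5568 = 5.89 km/h.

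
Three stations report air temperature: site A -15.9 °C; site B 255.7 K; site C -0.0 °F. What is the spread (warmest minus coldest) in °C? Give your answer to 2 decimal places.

site B: 255.7 K = -17.450 °C.
site C: -0.0 °F = -17.778 °C.
Spread: (-15.900) − (-17.778) = 1.878 °C.

1.88 °C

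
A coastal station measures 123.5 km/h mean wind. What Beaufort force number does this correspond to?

Beaufort force 12

123.5 km/h = 34.3 m/s, which is Beaufort 12 (hurricane force, ≥32.7 m/s).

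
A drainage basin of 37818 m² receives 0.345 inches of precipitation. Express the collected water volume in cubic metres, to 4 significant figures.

331.4 cubic metres

Depth: 0.345 in × 25.4 = 8.763 mm.
1 mm over 1 m² is 1 L, so volume = 8.763 × 37818 = 331399.13 L = 331.4 m³.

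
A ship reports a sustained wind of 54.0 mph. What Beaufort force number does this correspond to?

Beaufort force 9

54.0 mph = 24.1 m/s, which is Beaufort 9 (strong gale, 20.8–24.4 m/s).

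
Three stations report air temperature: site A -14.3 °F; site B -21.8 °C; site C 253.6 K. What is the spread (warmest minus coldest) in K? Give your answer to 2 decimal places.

site A: -14.3 °F = -25.722 °C.
site C: 253.6 K = -19.550 °C.
Spread: (-19.550) − (-25.722) = 6.172 °C.

6.17 K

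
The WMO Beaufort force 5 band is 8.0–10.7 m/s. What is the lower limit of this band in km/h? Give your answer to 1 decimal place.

8.0–10.7 m/s × 3.6 = 28.8–38.5 km/h.

28.8 km/h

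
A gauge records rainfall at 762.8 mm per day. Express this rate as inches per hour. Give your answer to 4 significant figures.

762.8 mm/day × 0.0393701 in/mm × 0.0416667 day/hour = 1.251 in/hour.

1.251 in/hour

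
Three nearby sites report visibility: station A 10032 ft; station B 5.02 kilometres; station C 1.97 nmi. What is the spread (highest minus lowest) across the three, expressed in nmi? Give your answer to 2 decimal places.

1.06 nmi

station A: 10032 ft = 1.6511 nmi.
station B: 5.02 km = 2.7106 nmi.
Spread: 2.7106 − 1.6511 = 1.06 nmi.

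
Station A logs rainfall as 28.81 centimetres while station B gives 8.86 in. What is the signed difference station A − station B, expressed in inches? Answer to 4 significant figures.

2.483 in

station A: 28.81 cm = 11.34252 in.
Difference: 11.34252 − 8.86000 = 2.483 in.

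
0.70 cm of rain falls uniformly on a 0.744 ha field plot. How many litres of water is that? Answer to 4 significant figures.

Depth: 0.70 cm × 10 = 7 mm.
Area: 0.744 ha = 7440 m².
1 mm over 1 m² is 1 L, so volume = 7 × 7440 = 52080 L.

52080 litres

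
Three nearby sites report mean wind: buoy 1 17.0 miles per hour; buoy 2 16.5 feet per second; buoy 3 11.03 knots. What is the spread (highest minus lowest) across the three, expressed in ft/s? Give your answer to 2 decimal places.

8.43 ft/s

buoy 1: 17.0 mph = 24.9333 ft/s.
buoy 3: 11.03 kt = 18.6165 ft/s.
Spread: 24.9333 − 16.5000 = 8.43 ft/s.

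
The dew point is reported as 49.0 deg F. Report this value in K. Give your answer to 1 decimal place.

282.6 K

First to °C: 9.44 °C.
Then to K: 282.6 K.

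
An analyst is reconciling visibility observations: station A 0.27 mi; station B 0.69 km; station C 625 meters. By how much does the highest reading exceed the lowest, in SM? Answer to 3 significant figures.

0.159 SM

station B: 0.69 km = 0.42875 SM.
station C: 625 m = 0.38836 SM.
Spread: 0.42875 − 0.27000 = 0.159 SM.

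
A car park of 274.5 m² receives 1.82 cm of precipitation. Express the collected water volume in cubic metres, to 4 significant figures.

4.996 cubic metres

Depth: 1.82 cm × 10 = 18.2 mm.
1 mm over 1 m² is 1 L, so volume = 18.2 × 274.5 = 4995.9 L = 4.996 m³.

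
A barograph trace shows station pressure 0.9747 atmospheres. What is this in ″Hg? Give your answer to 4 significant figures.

29.16 inHg

1 atm = 29.9213 inHg, so 0.9747 × 29.9213 = 29.16 inHg.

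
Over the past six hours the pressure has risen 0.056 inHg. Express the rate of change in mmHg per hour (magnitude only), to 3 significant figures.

0.237 mmHg per hour

0.056 inHg / 6 h × 25.4 mmHg/inHg = 0.237 mmHg/h.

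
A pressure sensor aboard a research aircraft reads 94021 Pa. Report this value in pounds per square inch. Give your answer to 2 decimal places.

1 Pa = 0.000145038 psi, so 94021 × 0.000145038 = 13.64 psi.

13.64 psi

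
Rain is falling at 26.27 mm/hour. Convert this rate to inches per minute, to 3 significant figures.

0.0172 in/minute

26.27 mm/hour × 0.0393701 in/mm × 0.0166667 hour/minute = 0.0172 in/minute.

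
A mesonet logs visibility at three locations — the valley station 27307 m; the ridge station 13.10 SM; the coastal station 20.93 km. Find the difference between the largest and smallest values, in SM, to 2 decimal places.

3.96 SM

the valley station: 27307 m = 16.9678 SM.
the coastal station: 20.93 km = 13.0053 SM.
Spread: 16.9678 − 13.0053 = 3.96 SM.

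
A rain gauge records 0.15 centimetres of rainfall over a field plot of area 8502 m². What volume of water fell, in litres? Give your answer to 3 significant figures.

Depth: 0.15 cm × 10 = 1.5 mm.
1 mm over 1 m² is 1 L, so volume = 1.5 × 8502 = 12753 L ≈ 12800 L.

12800 litres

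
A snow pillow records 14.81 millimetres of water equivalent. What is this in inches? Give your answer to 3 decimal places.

0.583 in

1 mm = 0.0393701 in, so 14.81 × 0.0393701 = 0.583 in.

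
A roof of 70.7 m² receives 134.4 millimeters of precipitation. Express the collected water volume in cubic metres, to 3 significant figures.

9.50 cubic metres

1 mm over 1 m² is 1 L, so volume = 134.4 × 70.7 = 9502.08 L = 9.50 m³.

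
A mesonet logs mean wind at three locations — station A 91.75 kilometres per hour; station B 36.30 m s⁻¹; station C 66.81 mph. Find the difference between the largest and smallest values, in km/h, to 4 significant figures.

station B: 36.30 m/s = 130.6800 km/h.
station C: 66.81 mph = 107.5203 km/h.
Spread: 130.6800 − 91.7500 = 38.93 km/h.

38.93 km/h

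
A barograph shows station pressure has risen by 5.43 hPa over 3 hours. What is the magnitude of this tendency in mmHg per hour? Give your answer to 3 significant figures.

1.36 mmHg per hour

5.43 hPa / 3 h × 0.750062 mmHg/hPa = 1.36 mmHg/h.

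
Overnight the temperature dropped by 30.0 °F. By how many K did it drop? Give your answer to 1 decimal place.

16.7 K

Converting a difference, only the 9/5 scale factor applies: ΔK = 30.0 × 0.5556 = 16.7 K.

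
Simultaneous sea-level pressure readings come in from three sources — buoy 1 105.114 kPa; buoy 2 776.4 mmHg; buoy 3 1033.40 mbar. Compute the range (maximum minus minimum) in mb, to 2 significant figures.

18 mb

buoy 1: 105.114 kPa = 1051.14 mb.
buoy 2: 776.4 mmHg = 1035.12 mb.
Spread: 1051.14 − 1033.40 = 18 mb.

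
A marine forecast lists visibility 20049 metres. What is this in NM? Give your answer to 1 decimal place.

10.8 nmi

1 m = 0.000539957 nmi, so 20049 × 0.000539957 = 10.8 nmi.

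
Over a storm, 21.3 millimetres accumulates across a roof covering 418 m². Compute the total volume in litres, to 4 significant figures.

1 mm over 1 m² is 1 L, so volume = 21.3 × 418 = 8903.4 L ≈ 8903 L.

8903 litres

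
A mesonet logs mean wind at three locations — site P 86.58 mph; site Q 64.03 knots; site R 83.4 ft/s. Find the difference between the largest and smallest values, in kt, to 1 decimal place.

site P: 86.58 mph = 75.236 kt.
site R: 83.4 ft/s = 49.413 kt.
Spread: 75.236 − 49.413 = 25.8 kt.

25.8 kt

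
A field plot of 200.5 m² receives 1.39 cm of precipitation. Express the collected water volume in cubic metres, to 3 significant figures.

Depth: 1.39 cm × 10 = 13.9 mm.
1 mm over 1 m² is 1 L, so volume = 13.9 × 200.5 = 2786.95 L = 2.79 m³.

2.79 cubic metres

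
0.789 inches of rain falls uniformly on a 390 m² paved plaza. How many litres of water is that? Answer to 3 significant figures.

7820 litres

Depth: 0.789 in × 25.4 = 20.0406 mm.
1 mm over 1 m² is 1 L, so volume = 20.0406 × 390 = 7815.834 L ≈ 7820 L.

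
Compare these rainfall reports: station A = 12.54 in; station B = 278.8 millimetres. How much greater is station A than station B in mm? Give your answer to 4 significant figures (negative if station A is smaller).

station A: 12.54 in = 318.5160 mm.
Difference: 318.5160 − 278.8000 = 39.72 mm.

39.72 mm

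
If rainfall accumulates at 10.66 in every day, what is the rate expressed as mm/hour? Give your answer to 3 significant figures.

10.66 in/day × 25.4 mm/in × 0.0416667 day/hour = 11.3 mm/hour.

11.3 mm/hour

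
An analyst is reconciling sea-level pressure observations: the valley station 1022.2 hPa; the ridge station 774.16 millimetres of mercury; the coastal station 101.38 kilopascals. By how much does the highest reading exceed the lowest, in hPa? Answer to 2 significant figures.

the ridge station: 774.16 mmHg = 1032.13 hPa.
the coastal station: 101.38 kPa = 1013.80 hPa.
Spread: 1032.13 − 1013.80 = 18 hPa.

18 hPa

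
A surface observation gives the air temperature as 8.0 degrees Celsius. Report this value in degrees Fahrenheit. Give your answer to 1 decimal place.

°F = °C × 9/5 + 32 = 8.0 × 1.8 + 32 = 46.4 °F.

46.4 °F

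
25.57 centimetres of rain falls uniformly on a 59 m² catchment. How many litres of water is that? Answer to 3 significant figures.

15100 litres

Depth: 25.57 cm × 10 = 255.7 mm.
1 mm over 1 m² is 1 L, so volume = 255.7 × 59 = 15086.3 L ≈ 15100 L.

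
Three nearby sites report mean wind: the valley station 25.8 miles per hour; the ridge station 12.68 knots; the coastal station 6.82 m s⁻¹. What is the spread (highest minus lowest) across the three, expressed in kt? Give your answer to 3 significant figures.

9.74 kt

the valley station: 25.8 mph = 22.4196 kt.
the coastal station: 6.82 m/s = 13.2570 kt.
Spread: 22.4196 − 12.6800 = 9.74 kt.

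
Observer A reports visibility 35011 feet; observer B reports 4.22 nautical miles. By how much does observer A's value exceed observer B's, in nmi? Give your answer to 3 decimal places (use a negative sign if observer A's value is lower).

1.542 nmi

observer A: 35011 ft = 5.76207 nmi.
Difference: 5.76207 − 4.22000 = 1.542 nmi.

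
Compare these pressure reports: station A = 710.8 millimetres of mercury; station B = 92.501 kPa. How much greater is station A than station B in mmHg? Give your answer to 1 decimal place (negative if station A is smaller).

17.0 mmHg

station B: 92.501 kPa = 693.814 mmHg.
Difference: 710.800 − 693.814 = 17.0 mmHg.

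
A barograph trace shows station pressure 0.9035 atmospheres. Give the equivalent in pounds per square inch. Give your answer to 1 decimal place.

1 atm = 14.6959 psi, so 0.9035 × 14.6959 = 13.3 psi.

13.3 psi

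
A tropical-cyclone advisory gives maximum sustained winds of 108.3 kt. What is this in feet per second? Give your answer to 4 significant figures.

1 kt = 1.68781 ft/s, so 108.3 × 1.68781 = 182.8 ft/s.

182.8 ft/s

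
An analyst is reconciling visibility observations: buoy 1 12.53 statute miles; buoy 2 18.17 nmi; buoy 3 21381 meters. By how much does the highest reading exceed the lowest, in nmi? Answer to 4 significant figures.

7.282 nmi

buoy 1: 12.53 SM = 10.88827 nmi.
buoy 3: 21381 m = 11.54482 nmi.
Spread: 18.17000 − 10.88827 = 7.282 nmi.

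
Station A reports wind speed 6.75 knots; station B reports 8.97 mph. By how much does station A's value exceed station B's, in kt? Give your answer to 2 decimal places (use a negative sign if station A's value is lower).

-1.04 kt

station B: 8.97 mph = 7.7947 kt.
Difference: 6.7500 − 7.7947 = -1.04 kt.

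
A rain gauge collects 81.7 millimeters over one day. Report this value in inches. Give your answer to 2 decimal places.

1 mm = 0.0393701 in, so 81.7 × 0.0393701 = 3.22 in.

3.22 in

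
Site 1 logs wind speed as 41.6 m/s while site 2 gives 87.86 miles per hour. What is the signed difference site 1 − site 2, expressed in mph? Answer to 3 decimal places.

5.197 mph

site 1: 41.6 m/s = 93.05655 mph.
Difference: 93.05655 − 87.86000 = 5.197 mph.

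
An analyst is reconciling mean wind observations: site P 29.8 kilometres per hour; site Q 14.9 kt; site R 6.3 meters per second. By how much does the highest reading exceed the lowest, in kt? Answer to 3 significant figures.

site P: 29.8 km/h = 16.0907 kt.
site R: 6.3 m/s = 12.2462 kt.
Spread: 16.0907 − 12.2462 = 3.84 kt.

3.84 kt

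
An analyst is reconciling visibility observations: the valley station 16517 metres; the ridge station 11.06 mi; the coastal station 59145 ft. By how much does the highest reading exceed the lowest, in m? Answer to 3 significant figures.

1510 m

the ridge station: 11.06 SM = 17799.34 m.
the coastal station: 59145 ft = 18027.40 m.
Spread: 18027.40 − 16517.00 = 1510 m.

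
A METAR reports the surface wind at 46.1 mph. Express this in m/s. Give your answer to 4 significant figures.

1 mph = 0.44704 m/s, so 46.1 × 0.44704 = 20.61 m/s.

20.61 m/s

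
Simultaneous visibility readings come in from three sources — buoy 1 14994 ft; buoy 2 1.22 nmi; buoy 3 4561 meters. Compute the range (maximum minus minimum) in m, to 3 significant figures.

2310 m

buoy 1: 14994 ft = 4570.17 m.
buoy 2: 1.22 nmi = 2259.44 m.
Spread: 4570.17 − 2259.44 = 2310 m.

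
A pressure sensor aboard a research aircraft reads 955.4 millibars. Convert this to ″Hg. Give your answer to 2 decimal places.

1 mb = 0.02953 inHg, so 955.4 × 0.02953 = 28.21 inHg.

28.21 inHg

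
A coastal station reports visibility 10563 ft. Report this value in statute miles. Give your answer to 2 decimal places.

1 ft = 0.000189394 SM, so 10563 × 0.000189394 = 2.00 SM.

2.00 SM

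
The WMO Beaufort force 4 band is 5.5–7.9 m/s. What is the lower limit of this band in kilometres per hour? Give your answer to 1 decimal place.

5.5–7.9 m/s × 3.6 = 19.8–28.4 km/h.

19.8 km/h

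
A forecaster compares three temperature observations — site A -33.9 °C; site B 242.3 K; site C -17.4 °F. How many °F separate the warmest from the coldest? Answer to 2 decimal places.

11.62 °F

site B: 242.3 K = -30.850 °C.
site C: -17.4 °F = -27.444 °C.
Spread: (-27.444) − (-33.900) = 6.456 °C = 11.62 °F.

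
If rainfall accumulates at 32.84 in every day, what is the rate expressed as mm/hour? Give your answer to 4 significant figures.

32.84 in/day × 25.4 mm/in × 0.0416667 day/hour = 34.76 mm/hour.

34.76 mm/hour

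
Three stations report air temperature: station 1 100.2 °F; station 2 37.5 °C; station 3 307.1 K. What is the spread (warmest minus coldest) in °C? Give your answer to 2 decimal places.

3.94 °C

station 1: 100.2 °F = 37.889 °C.
station 3: 307.1 K = 33.950 °C.
Spread: 37.889 − 33.950 = 3.939 °C.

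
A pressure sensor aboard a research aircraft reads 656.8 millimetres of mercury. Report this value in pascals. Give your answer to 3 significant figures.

1 mmHg = 133.322 Pa, so 656.8 × 133.322 = 87600 Pa.

87600 Pa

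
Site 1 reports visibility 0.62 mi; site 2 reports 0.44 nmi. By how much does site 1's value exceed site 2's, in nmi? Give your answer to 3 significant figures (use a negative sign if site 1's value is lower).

site 1: 0.62 SM = 0.538765 nmi.
Difference: 0.538765 − 0.440000 = 0.0988 nmi.

0.0988 nmi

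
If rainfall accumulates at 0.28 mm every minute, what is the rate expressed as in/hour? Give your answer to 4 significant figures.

0.6614 in/hour

0.28 mm/minute × 0.0393701 in/mm × 60 minute/hour = 0.6614 in/hour.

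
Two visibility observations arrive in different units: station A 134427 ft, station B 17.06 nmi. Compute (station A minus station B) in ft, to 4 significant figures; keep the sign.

station B: 17.06 nmi = 103658.53 ft.
Difference: 134427.00 − 103658.53 = 30770 ft.

30770 ft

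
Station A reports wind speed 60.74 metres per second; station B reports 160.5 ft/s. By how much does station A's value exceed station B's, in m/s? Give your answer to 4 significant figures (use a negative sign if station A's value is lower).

11.82 m/s

station B: 160.5 ft/s = 48.9204 m/s.
Difference: 60.7400 − 48.9204 = 11.82 m/s.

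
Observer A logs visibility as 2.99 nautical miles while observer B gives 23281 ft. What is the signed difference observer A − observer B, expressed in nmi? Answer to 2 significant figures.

-0.84 nmi

observer B: 23281 ft = 3.8316 nmi.
Difference: 2.9900 − 3.8316 = -0.84 nmi.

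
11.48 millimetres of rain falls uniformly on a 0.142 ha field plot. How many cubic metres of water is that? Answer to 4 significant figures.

16.30 cubic metres

Area: 0.142 ha = 1420 m².
1 mm over 1 m² is 1 L, so volume = 11.48 × 1420 = 16301.6 L = 16.30 m³.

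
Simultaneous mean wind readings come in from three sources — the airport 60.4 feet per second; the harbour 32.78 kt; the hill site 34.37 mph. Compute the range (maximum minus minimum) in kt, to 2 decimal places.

5.92 kt

the airport: 60.4 ft/s = 35.7860 kt.
the hill site: 34.37 mph = 29.8667 kt.
Spread: 35.7860 − 29.8667 = 5.92 kt.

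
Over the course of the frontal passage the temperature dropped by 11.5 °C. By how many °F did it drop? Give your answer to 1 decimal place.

20.7 °F

A change of 1 °C equals a change of 1.8 °F: Δ°F = 11.5 × 1.8 = 20.7 °F.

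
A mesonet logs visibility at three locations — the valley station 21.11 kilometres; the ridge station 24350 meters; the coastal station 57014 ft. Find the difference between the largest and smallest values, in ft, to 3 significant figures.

22900 ft

the valley station: 21.11 km = 69258.53 ft.
the ridge station: 24350 m = 79888.45 ft.
Spread: 79888.45 − 57014.00 = 22900 ft.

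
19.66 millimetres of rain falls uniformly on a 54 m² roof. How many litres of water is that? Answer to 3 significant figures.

1 mm over 1 m² is 1 L, so volume = 19.66 × 54 = 1061.64 L ≈ 1060 L.

1060 litres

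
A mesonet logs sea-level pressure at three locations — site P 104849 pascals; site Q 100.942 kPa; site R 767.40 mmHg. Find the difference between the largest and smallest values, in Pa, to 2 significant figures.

site Q: 100.942 kPa = 100942.00 Pa.
site R: 767.40 mmHg = 102311.60 Pa.
Spread: 104849.00 − 100942.00 = 3900 Pa.

3900 Pa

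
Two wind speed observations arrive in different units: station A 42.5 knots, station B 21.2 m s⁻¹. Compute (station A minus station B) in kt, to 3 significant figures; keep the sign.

1.29 kt

station B: 21.2 m/s = 41.2095 kt.
Difference: 42.5000 − 41.2095 = 1.29 kt.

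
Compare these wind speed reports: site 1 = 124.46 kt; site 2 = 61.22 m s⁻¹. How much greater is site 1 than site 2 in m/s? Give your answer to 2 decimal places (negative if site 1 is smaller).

2.81 m/s

site 1: 124.46 kt = 64.0278 m/s.
Difference: 64.0278 − 61.2200 = 2.81 m/s.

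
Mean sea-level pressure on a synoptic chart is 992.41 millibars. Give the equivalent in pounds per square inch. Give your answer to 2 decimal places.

14.39 psi

1 mb = 0.0145038 psi, so 992.41 × 0.0145038 = 14.39 psi.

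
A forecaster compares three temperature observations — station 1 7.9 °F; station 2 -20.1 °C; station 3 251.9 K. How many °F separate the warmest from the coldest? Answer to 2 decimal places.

14.15 °F

station 1: 7.9 °F = -13.389 °C.
station 3: 251.9 K = -21.250 °C.
Spread: (-13.389) − (-21.250) = 7.861 °C = 14.15 °F.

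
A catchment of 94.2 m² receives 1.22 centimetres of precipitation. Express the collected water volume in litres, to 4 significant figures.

Depth: 1.22 cm × 10 = 12.2 mm.
1 mm over 1 m² is 1 L, so volume = 12.2 × 94.2 = 1149.24 L ≈ 1149 L.

1149 litres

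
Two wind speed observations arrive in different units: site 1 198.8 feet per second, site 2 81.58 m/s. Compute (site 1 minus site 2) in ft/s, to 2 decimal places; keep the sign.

-68.85 ft/s

site 2: 81.58 m/s = 267.6509 ft/s.
Difference: 198.8000 − 267.6509 = -68.85 ft/s.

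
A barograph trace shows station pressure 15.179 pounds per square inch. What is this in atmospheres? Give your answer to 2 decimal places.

1 psi = 0.068046 atm, so 15.179 × 0.068046 = 1.03 atm.

1.03 atm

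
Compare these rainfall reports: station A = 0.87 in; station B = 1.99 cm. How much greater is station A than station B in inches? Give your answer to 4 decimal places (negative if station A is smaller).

station B: 1.99 cm = 0.783465 in.
Difference: 0.870000 − 0.783465 = 0.0865 in.

0.0865 in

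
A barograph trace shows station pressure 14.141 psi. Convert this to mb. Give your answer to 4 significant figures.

1 psi = 68.9476 mb, so 14.141 × 68.9476 = 975.0 mb.

975.0 mb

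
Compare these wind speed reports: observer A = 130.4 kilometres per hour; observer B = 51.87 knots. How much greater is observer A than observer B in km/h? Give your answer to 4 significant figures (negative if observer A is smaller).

observer B: 51.87 kt = 96.0632 km/h.
Difference: 130.4000 − 96.0632 = 34.34 km/h.

34.34 km/h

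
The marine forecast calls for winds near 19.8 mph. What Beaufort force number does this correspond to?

Beaufort force 5

19.8 mph = 8.9 m/s, which is Beaufort 5 (fresh breeze, 8.0–10.7 m/s).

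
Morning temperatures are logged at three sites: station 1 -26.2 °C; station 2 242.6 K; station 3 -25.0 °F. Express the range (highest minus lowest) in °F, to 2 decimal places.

9.84 °F

station 2: 242.6 K = -30.550 °C.
station 3: -25.0 °F = -31.667 °C.
Spread: (-26.200) − (-31.667) = 5.467 °C = 9.84 °F.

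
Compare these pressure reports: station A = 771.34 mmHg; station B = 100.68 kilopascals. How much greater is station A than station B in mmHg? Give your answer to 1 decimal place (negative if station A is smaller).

station B: 100.68 kPa = 755.162 mmHg.
Difference: 771.340 − 755.162 = 16.2 mmHg.

16.2 mmHg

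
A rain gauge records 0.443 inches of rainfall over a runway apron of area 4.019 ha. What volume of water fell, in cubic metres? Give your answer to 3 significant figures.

Depth: 0.443 in × 25.4 = 11.2522 mm.
Area: 4.019 ha = 40190 m².
1 mm over 1 m² is 1 L, so volume = 11.2522 × 40190 = 452225.92 L = 452 m³.

452 cubic metres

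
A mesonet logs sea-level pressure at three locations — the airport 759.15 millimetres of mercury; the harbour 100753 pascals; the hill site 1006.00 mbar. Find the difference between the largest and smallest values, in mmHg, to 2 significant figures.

4.6 mmHg

the harbour: 100753 Pa = 755.710 mmHg.
the hill site: 1006.00 mb = 754.562 mmHg.
Spread: 759.150 − 754.562 = 4.6 mmHg.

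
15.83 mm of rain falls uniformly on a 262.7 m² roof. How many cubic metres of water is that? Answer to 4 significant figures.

1 mm over 1 m² is 1 L, so volume = 15.83 × 262.7 = 4158.541 L = 4.159 m³.

4.159 cubic metres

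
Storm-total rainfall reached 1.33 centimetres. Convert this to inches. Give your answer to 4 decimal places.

0.5236 in

1 cm = 0.393701 in, so 1.33 × 0.393701 = 0.5236 in.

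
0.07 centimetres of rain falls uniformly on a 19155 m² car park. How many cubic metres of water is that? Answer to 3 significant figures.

Depth: 0.07 cm × 10 = 0.7 mm.
1 mm over 1 m² is 1 L, so volume = 0.7 × 19155 = 13408.5 L = 13.4 m³.

13.4 cubic metres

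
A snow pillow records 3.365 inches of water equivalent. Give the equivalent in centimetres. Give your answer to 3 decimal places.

1 in = 2.54 cm, so 3.365 × 2.54 = 8.547 cm.

8.547 cm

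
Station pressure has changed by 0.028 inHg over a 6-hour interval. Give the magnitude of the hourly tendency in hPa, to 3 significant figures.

0.028 inHg / 6 h × 33.8639 hPa/inHg = 0.158 hPa/h.

0.158 hPa per hour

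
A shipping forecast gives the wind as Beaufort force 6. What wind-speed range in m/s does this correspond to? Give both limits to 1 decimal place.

10.8 to 13.8 m/s

Beaufort 6 (strong breeze) spans 10.8–13.8 m/s.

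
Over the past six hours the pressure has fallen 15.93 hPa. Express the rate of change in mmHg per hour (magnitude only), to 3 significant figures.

15.93 hPa / 6 h × 0.750062 mmHg/hPa = 1.99 mmHg/h.

1.99 mmHg per hour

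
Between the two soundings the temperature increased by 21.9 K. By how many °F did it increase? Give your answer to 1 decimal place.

A change of 1 °C equals a change of 1.8 °F: Δ°F = 21.9 × 1.8 = 39.4 °F.

39.4 °F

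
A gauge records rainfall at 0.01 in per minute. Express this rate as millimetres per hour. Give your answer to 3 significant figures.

0.01 in/minute × 25.4 mm/in × 60 minute/hour = 15.2 mm/hour.

15.2 mm/hour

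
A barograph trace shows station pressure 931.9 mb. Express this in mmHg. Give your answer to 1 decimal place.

699.0 mmHg

1 mb = 0.750062 mmHg, so 931.9 × 0.750062 = 699.0 mmHg.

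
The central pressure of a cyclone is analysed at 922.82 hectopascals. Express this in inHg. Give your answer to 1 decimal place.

1 hPa = 0.02953 inHg, so 922.82 × 0.02953 = 27.3 inHg.

27.3 inHg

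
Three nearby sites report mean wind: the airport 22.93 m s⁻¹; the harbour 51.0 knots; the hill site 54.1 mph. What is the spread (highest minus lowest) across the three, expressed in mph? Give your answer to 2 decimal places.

the airport: 22.93 m/s = 51.2929 mph.
the harbour: 51.0 kt = 58.6898 mph.
Spread: 58.6898 − 51.2929 = 7.40 mph.

7.40 mph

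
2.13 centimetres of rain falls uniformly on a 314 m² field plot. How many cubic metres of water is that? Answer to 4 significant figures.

6.688 cubic metres

Depth: 2.13 cm × 10 = 21.3 mm.
1 mm over 1 m² is 1 L, so volume = 21.3 × 314 = 6688.2 L = 6.688 m³.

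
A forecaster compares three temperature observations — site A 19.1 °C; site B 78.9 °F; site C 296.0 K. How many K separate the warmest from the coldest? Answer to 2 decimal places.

site B: 78.9 °F = 26.056 °C.
site C: 296.0 K = 22.850 °C.
Spread: 26.056 − 19.100 = 6.956 °C.

6.96 K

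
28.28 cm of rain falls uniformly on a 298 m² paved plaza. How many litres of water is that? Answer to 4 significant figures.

Depth: 28.28 cm × 10 = 282.8 mm.
1 mm over 1 m² is 1 L, so volume = 282.8 × 298 = 84274.4 L ≈ 84270 L.

84270 litres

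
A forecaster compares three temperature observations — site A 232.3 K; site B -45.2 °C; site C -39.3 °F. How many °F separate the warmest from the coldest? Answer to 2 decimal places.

site A: 232.3 K = -40.850 °C.
site C: -39.3 °F = -39.611 °C.
Spread: (-39.611) − (-45.200) = 5.589 °C = 10.06 °F.

10.06 °F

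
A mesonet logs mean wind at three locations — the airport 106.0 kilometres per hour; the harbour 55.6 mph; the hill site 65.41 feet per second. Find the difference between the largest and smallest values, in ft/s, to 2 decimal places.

the airport: 106.0 km/h = 96.6025 ft/s.
the harbour: 55.6 mph = 81.5467 ft/s.
Spread: 96.6025 − 65.4100 = 31.19 ft/s.

31.19 ft/s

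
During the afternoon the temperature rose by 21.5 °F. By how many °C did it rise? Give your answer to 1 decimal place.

Converting a difference, only the 9/5 scale factor applies: Δ°C = 21.5 × 0.5556 = 11.9 °C.

11.9 °C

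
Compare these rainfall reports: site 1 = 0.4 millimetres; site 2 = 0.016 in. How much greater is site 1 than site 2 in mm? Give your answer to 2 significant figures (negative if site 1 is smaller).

-0.0064 mm

site 2: 0.016 in = 0.406400 mm.
Difference: 0.400000 − 0.406400 = -0.0064 mm.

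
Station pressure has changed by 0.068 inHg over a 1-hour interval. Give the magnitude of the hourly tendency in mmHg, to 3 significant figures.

1.73 mmHg per hour

0.068 inHg / 1 h × 25.4 mmHg/inHg = 1.73 mmHg/h.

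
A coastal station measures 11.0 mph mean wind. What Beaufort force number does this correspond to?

11.0 mph = 4.9 m/s, which is Beaufort 3 (gentle breeze, 3.4–5.4 m/s).

Beaufort force 3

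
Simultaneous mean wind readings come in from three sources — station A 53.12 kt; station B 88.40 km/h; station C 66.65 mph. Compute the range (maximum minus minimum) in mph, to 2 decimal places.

11.72 mph

station A: 53.12 kt = 61.1294 mph.
station B: 88.40 km/h = 54.9292 mph.
Spread: 66.6500 − 54.9292 = 11.72 mph.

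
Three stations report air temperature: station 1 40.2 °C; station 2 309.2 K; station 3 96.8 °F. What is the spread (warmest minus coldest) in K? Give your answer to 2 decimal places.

station 2: 309.2 K = 36.050 °C.
station 3: 96.8 °F = 36.000 °C.
Spread: 40.200 − 36.000 = 4.200 °C.

4.20 K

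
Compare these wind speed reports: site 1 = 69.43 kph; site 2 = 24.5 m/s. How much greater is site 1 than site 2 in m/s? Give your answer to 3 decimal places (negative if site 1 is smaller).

-5.214 m/s

site 1: 69.43 km/h = 19.28611 m/s.
Difference: 19.28611 − 24.50000 = -5.214 m/s.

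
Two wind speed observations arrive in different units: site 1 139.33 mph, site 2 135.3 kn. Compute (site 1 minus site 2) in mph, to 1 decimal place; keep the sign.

-16.4 mph

site 2: 135.3 kt = 155.700 mph.
Difference: 139.330 − 155.700 = -16.4 mph.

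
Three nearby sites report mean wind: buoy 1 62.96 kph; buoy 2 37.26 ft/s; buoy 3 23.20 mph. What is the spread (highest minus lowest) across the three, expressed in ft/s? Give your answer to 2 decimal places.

buoy 1: 62.96 km/h = 57.3782 ft/s.
buoy 3: 23.20 mph = 34.0267 ft/s.
Spread: 57.3782 − 34.0267 = 23.35 ft/s.

23.35 ft/s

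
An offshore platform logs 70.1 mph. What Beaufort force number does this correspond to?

70.1 mph = 31.3 m/s, which is Beaufort 11 (violent storm, 28.5–32.6 m/s).

Beaufort force 11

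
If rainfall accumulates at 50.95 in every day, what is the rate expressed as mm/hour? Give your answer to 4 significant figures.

50.95 in/day × 25.4 mm/in × 0.0416667 day/hour = 53.92 mm/hour.

53.92 mm/hour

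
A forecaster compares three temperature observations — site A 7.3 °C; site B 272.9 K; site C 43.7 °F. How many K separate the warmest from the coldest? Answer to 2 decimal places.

7.55 K

site B: 272.9 K = -0.250 °C.
site C: 43.7 °F = 6.500 °C.
Spread: 7.300 − (-0.250) = 7.550 °C.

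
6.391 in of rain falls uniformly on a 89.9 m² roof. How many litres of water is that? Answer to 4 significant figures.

Depth: 6.391 in × 25.4 = 162.3314 mm.
1 mm over 1 m² is 1 L, so volume = 162.3314 × 89.9 = 14593.593 L ≈ 14590 L.

14590 litres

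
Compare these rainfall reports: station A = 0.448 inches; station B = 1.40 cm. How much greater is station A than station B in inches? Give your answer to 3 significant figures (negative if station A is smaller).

-0.103 in

station B: 1.40 cm = 0.55118 in.
Difference: 0.44800 − 0.55118 = -0.103 in.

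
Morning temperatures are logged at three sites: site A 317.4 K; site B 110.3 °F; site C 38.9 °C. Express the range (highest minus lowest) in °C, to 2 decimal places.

site A: 317.4 K = 44.250 °C.
site B: 110.3 °F = 43.500 °C.
Spread: 44.250 − 38.900 = 5.350 °C.

5.35 °C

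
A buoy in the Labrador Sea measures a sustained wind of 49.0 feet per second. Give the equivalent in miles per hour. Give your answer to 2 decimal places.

33.41 mph

1 ft/s = 0.681818 mph, so 49.0 × 0.681818 = 33.41 mph.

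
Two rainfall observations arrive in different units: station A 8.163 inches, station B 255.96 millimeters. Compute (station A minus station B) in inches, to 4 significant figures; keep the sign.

-1.914 in

station B: 255.96 mm = 10.07717 in.
Difference: 8.16300 − 10.07717 = -1.914 in.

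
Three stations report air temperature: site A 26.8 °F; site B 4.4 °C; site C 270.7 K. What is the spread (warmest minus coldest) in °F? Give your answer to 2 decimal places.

13.12 °F

site A: 26.8 °F = -2.889 °C.
site C: 270.7 K = -2.450 °C.
Spread: 4.400 − (-2.889) = 7.289 °C = 13.12 °F.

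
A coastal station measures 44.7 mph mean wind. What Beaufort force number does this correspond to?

Beaufort force 8

44.7 mph = 20.0 m/s, which is Beaufort 8 (gale, 17.2–20.7 m/s).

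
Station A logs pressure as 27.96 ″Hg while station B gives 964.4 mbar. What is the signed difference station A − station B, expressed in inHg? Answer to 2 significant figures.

station B: 964.4 mb = 28.4787 inHg.
Difference: 27.9600 − 28.4787 = -0.52 inHg.

-0.52 inHg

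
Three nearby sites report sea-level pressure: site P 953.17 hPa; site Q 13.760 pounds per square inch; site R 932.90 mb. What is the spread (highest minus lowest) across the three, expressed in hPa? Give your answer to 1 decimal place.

20.3 hPa

site Q: 13.760 psi = 948.719 hPa.
site R: 932.90 mb = 932.900 hPa.
Spread: 953.170 − 932.900 = 20.3 hPa.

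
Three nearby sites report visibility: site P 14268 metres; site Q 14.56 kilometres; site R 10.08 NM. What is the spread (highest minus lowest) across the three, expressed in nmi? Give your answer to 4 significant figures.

site P: 14268 m = 7.70410 nmi.
site Q: 14.56 km = 7.86177 nmi.
Spread: 10.08000 − 7.70410 = 2.376 nmi.

2.376 nmi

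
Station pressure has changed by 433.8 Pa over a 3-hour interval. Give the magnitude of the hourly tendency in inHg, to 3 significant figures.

433.8 Pa / 3 h × 0.0002953 inHg/Pa = 0.0427 inHg/h.

0.0427 inHg per hour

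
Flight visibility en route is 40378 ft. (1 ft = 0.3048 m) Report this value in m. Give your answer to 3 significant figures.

1 ft = 0.3048 m, so 40378 × 0.3048 = 12300 m.

12300 m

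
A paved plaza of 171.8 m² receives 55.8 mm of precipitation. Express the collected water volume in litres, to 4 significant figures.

9586 litres

1 mm over 1 m² is 1 L, so volume = 55.8 × 171.8 = 9586.44 L ≈ 9586 L.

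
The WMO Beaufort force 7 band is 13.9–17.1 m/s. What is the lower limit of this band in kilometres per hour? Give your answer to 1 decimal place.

13.9–17.1 m/s × 3.6 = 50.0–61.6 km/h.

50.0 km/h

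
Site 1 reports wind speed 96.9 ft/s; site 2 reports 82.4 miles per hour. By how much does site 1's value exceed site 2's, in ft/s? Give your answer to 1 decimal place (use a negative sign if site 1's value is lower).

-24.0 ft/s

site 2: 82.4 mph = 120.853 ft/s.
Difference: 96.900 − 120.853 = -24.0 ft/s.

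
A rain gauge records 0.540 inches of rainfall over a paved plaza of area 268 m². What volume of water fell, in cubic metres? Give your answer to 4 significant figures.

Depth: 0.540 in × 25.4 = 13.716 mm.
1 mm over 1 m² is 1 L, so volume = 13.716 × 268 = 3675.888 L = 3.676 m³.

3.676 cubic metres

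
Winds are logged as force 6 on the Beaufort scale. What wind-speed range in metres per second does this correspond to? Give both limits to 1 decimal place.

10.8 to 13.8 m/s

Beaufort 6 (strong breeze) spans 10.8–13.8 m/s.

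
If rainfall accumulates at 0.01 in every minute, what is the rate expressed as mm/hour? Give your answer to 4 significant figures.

0.01 in/minute × 25.4 mm/in × 60 minute/hour = 15.24 mm/hour.

15.24 mm/hour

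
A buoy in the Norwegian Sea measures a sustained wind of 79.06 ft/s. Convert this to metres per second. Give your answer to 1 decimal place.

24.1 m/s

1 ft/s = 0.3048 m/s, so 79.06 × 0.3048 = 24.1 m/s.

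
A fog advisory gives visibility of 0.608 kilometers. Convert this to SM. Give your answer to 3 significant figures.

1 km = 0.621371 SM, so 0.608 × 0.621371 = 0.378 SM.

0.378 SM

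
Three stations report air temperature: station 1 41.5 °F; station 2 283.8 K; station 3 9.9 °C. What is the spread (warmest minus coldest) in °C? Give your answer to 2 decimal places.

station 1: 41.5 °F = 5.278 °C.
station 2: 283.8 K = 10.650 °C.
Spread: 10.650 − 5.278 = 5.372 °C.

5.37 °C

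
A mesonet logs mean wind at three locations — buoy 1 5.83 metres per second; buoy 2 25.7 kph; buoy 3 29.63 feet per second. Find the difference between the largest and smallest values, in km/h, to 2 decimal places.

11.52 km/h

buoy 1: 5.83 m/s = 20.9880 km/h.
buoy 3: 29.63 ft/s = 32.5124 km/h.
Spread: 32.5124 − 20.9880 = 11.52 km/h.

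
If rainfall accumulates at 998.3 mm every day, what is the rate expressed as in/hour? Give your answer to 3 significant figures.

998.3 mm/day × 0.0393701 in/mm × 0.0416667 day/hour = 1.64 in/hour.

1.64 in/hour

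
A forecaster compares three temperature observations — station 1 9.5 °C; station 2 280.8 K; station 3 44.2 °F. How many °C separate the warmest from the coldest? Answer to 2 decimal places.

station 2: 280.8 K = 7.650 °C.
station 3: 44.2 °F = 6.778 °C.
Spread: 9.500 − 6.778 = 2.722 °C.

2.72 °C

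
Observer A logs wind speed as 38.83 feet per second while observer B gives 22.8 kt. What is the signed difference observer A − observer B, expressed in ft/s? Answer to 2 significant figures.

observer B: 22.8 kt = 38.4821 ft/s.
Difference: 38.8300 − 38.4821 = 0.35 ft/s.

0.35 ft/s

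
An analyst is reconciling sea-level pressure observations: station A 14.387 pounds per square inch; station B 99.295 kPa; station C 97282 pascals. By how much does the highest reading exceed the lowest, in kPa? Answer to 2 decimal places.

station A: 14.387 psi = 99.1949 kPa.
station C: 97282 Pa = 97.2820 kPa.
Spread: 99.2950 − 97.2820 = 2.01 kPa.

2.01 kPa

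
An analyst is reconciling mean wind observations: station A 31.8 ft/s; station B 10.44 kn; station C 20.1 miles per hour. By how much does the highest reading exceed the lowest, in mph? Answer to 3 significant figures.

9.67 mph

station A: 31.8 ft/s = 21.6818 mph.
station B: 10.44 kt = 12.0141 mph.
Spread: 21.6818 − 12.0141 = 9.67 mph.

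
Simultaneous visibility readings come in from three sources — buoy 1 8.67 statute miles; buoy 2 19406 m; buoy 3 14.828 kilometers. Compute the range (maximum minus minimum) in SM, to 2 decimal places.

3.39 SM

buoy 2: 19406 m = 12.0583 SM.
buoy 3: 14.828 km = 9.2137 SM.
Spread: 12.0583 − 8.6700 = 3.39 SM.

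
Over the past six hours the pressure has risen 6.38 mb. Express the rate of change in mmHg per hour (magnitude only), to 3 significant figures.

0.798 mmHg per hour

6.38 mb / 6 h × 0.750062 mmHg/mb = 0.798 mmHg/h.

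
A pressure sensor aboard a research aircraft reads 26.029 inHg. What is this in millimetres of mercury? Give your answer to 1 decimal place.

661.1 mmHg

1 inHg = 25.4 mmHg, so 26.029 × 25.4 = 661.1 mmHg.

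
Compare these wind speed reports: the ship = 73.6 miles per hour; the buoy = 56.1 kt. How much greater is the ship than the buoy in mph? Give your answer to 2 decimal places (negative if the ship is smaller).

the buoy: 56.1 kt = 64.5587 mph.
Difference: 73.6000 − 64.5587 = 9.04 mph.

9.04 mph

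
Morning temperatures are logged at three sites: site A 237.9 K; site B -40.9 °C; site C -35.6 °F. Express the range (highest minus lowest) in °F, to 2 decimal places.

site A: 237.9 K = -35.250 °C.
site C: -35.6 °F = -37.556 °C.
Spread: (-35.250) − (-40.900) = 5.650 °C = 10.17 °F.

10.17 °F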